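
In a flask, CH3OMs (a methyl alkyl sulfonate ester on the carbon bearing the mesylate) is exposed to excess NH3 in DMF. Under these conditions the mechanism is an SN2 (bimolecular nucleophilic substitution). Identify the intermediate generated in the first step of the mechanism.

Step 1: A lone pair on the N of NH3 attacks the α-carbon from the back side while the C–O bond breaks; both bonding electrons leave with MsO⁻. The product of this concerted step is an alkylammonium ion.
After step 1 the species present is an ammonium ion.

ammonium ion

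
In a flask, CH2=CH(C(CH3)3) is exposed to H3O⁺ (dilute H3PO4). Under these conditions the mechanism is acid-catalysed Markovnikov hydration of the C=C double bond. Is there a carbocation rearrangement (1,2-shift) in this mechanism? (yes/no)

yes

The first-formed carbocation is secondary.
The adjacent tert-butyl carbon has no hydrogen but bears methyl groups; migration of one methyl with its bonding pair (a 1,2-methyl shift) places the charge on a tertiary centre.
Tertiary is more stable than secondary, so the shift occurs.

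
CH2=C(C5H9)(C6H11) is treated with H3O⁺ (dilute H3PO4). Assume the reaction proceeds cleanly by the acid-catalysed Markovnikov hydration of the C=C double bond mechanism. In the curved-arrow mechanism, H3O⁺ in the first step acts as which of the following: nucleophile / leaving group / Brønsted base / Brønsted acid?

Brønsted acid

Step 1: Protonation of the alkene by H3O⁺: the π bond acts as the nucleophile and picks up H⁺, giving the more stable (Markovnikov) tertiary carbocation. H2O is released.
H3O⁺ in the first step donates a proton in a proton-transfer step — a Brønsted acid.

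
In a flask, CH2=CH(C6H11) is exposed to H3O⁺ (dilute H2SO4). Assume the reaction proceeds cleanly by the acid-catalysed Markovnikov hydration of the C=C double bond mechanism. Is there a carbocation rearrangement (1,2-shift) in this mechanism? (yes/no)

yes

The first-formed carbocation is secondary.
The adjacent cyclohexyl carbon already bears 2 other carbon substituents and has a hydrogen to migrate; after a 1,2-hydride shift from that carbon the positive charge sits on a tertiary centre.
Tertiary is more stable than secondary, so the shift occurs.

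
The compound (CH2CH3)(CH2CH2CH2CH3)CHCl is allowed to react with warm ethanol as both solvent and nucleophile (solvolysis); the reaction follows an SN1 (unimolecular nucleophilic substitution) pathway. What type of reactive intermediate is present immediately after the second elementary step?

Step 1: Unassisted departure of Cl⁻ (taking the C–Cl bonding pair) generates a secondary carbocation.
Step 2: CH3CH2OH donates an oxygen lone pair into the empty p orbital of the cation, giving a protonated ether (an oxonium ion).
After step 2 the species present is an oxonium ion.

oxonium ion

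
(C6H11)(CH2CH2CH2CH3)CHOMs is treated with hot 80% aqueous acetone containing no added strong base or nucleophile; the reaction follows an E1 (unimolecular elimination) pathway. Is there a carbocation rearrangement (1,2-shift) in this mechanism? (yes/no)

The first-formed carbocation is secondary.
The adjacent cyclohexyl carbon already bears 2 other carbon substituents and has a hydrogen to migrate; after a 1,2-hydride shift from that carbon the positive charge sits on a tertiary centre.
Tertiary is more stable than secondary, so the shift occurs.

yes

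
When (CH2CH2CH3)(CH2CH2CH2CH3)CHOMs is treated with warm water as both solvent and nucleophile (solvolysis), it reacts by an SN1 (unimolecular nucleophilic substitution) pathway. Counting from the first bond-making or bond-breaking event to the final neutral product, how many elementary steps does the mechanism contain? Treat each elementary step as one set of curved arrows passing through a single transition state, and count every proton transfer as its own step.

Step 1: Ionisation: the C–O σ-bond cleaves heterolytically; both bonding electrons depart with MsO⁻, leaving a secondary carbocation at the α-carbon.
(No 1,2-shift: no single shift to an adjacent carbon would give a more stable cation.)
Step 2: Nucleophilic capture: the oxygen of H2O bonds to the cationic carbon, producing an oxonium-ion intermediate.
Step 3: Deprotonation of the oxonium oxygen by solvent water yields the neutral alcohol.
Total: 3 elementary steps.

3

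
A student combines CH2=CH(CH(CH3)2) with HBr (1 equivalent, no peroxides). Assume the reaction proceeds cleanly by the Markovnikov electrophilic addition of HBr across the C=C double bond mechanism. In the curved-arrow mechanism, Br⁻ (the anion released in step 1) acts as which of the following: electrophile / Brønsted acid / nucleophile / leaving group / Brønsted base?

Step 3: The Br⁻ anion donates a lone pair to the carbocation, forming the new C–Br σ-bond and giving the neutral alkyl halide.
Br⁻ (the anion released in step 1) donates an electron pair to form a new σ-bond to carbon — it is the nucleophile.

nucleophile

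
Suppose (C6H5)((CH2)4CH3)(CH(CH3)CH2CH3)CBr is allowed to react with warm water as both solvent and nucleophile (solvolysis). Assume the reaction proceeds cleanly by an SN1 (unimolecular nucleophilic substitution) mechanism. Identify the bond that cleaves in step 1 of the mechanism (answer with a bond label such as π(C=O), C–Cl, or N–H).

C–Br

Step 1: Rate-determining heterolysis of the C–Br bond gives Br⁻ and a tertiary carbocation.
The bond broken in this step is the C–Br bond.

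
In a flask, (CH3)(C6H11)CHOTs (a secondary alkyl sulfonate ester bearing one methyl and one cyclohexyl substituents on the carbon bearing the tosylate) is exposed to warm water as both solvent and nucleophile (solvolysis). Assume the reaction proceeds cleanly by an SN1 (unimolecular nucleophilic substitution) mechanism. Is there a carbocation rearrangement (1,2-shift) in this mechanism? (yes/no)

The first-formed carbocation is secondary.
The adjacent cyclohexyl carbon already bears 2 other carbon substituents and has a hydrogen to migrate; after a 1,2-hydride shift from that carbon the positive charge sits on a tertiary centre.
Tertiary is more stable than secondary, so the shift occurs.

yes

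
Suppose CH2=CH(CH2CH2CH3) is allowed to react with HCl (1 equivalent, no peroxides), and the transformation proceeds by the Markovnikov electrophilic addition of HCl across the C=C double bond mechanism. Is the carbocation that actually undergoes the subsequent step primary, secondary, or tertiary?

secondary

Step 1: Protonation of the alkene by HCl: the π bond acts as the nucleophile and picks up H⁺, giving the more stable (Markovnikov) secondary carbocation. The H–Cl bond breaks heterolytically, releasing Cl⁻.
No single 1,2-shift to an adjacent carbon would give a more-substituted cation, so no rearrangement occurs.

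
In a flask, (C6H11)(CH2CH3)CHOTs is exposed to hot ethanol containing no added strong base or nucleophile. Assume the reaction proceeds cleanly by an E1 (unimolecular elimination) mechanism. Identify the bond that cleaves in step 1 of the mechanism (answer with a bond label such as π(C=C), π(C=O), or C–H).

Step 1: Rate-determining heterolysis of the C–O bond gives TsO⁻ and a secondary carbocation.
The bond broken in this step is the C–O bond.

C–O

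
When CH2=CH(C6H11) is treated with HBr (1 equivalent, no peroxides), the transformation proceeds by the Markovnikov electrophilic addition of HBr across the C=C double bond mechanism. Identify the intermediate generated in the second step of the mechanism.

tertiary carbocation

Step 1: Protonation of the alkene by HBr: the π bond acts as the nucleophile and picks up H⁺, giving the more stable (Markovnikov) secondary carbocation. The H–Br bond breaks heterolytically, releasing Br⁻.
Step 2: Carbocation rearrangement: a 1,2-hydride shift from the adjacent cyclohexyl carbon converts the initially-formed secondary cation into the more stable tertiary cation.
After step 2 the species present is a tertiary carbocation.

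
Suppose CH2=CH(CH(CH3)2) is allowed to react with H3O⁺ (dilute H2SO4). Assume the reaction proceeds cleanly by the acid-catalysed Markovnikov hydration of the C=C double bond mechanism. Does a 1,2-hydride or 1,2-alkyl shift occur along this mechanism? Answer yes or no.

The first-formed carbocation is secondary.
The adjacent isopropyl carbon already bears 2 other carbon substituents and has a hydrogen to migrate; after a 1,2-hydride shift from that carbon the positive charge sits on a tertiary centre.
Tertiary is more stable than secondary, so the shift occurs.

yes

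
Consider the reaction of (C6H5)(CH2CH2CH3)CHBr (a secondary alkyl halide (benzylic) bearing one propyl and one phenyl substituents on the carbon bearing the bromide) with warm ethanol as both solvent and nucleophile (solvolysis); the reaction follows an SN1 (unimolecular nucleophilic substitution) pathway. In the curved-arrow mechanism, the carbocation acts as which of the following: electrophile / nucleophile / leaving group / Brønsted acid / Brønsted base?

electrophile

Step 2: Nucleophilic capture: the oxygen of CH3CH2OH bonds to the cationic carbon, producing an oxonium-ion intermediate.
The carbocation accepts an electron pair into an empty or π* orbital — it is the electrophile.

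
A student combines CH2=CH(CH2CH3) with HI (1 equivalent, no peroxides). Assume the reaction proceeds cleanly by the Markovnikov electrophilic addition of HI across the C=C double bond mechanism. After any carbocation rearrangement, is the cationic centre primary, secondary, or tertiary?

Step 1: The π electrons of the C=C bond attack a proton of HI; Markovnikov addition places the new C–H on the less-substituted alkene carbon, so the positive charge ends up on the more-substituted carbon — a secondary carbocation. The H–I bond breaks heterolytically, releasing I⁻.
No single 1,2-shift to an adjacent carbon would give a more-substituted cation, so no rearrangement occurs.

secondary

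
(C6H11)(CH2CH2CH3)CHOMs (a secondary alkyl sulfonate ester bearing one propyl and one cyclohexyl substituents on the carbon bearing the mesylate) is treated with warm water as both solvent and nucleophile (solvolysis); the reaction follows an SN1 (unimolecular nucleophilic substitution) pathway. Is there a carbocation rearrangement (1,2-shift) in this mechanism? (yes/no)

The first-formed carbocation is secondary.
The adjacent cyclohexyl carbon already bears 2 other carbon substituents and has a hydrogen to migrate; after a 1,2-hydride shift from that carbon the positive charge sits on a tertiary centre.
Tertiary is more stable than secondary, so the shift occurs.

yes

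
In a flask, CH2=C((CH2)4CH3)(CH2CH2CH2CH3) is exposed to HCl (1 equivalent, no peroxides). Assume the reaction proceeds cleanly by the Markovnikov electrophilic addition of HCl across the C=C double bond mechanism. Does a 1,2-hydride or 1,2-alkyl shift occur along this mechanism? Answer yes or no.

The first-formed carbocation is tertiary.
No single 1,2-shift to an adjacent carbon would produce a more-substituted cation than the one already present, so no rearrangement occurs.

no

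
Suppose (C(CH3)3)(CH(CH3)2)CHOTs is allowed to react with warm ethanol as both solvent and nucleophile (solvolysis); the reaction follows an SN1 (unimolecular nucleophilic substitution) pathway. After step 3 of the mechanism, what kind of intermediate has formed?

oxonium ion

Step 1: The C–O bond breaks with both electrons going to the tosylate; TsO⁻ leaves and a secondary carbocation remains.
Step 2: A hydride (H with its bonding pair) migrates from the adjacent isopropyl carbon to the cationic centre — a 1,2-hydride shift — upgrading the secondary cation to a tertiary one.
Step 3: CH3CH2OH donates an oxygen lone pair into the empty p orbital of the cation, giving a protonated ether (an oxonium ion).
After step 3 the species present is an oxonium ion.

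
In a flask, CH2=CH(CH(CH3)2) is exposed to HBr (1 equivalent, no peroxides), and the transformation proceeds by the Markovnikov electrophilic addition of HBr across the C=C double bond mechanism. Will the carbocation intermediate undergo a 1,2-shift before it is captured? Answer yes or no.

yes

The first-formed carbocation is secondary.
The adjacent isopropyl carbon already bears 2 other carbon substituents and has a hydrogen to migrate; after a 1,2-hydride shift from that carbon the positive charge sits on a tertiary centre.
Tertiary is more stable than secondary, so the shift occurs.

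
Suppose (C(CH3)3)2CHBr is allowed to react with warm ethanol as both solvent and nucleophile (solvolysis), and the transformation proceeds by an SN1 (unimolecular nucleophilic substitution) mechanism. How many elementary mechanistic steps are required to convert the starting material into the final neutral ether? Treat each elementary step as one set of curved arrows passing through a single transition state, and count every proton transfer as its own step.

4

Step 1: The C–Br bond breaks with both electrons going to the bromide; Br⁻ leaves and a secondary carbocation remains.
Step 2: A methyl group with its bonding pair migrates from the adjacent tert-butyl carbon to the cationic centre — a 1,2-methyl shift — upgrading the secondary cation to a tertiary one.
Step 3: A lone pair on the oxygen of CH3CH2OH attacks the carbocation, forming a new C–O σ-bond and an oxonium ion.
Step 4: Deprotonation of the oxonium oxygen by solvent ethanol yields the neutral ether.
Total: 4 elementary steps.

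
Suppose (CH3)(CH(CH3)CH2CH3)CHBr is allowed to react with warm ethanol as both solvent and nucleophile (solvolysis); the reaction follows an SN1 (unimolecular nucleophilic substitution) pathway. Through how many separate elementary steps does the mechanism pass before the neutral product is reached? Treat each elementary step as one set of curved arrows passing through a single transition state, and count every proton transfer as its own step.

4

Step 1: Rate-determining heterolysis of the C–Br bond gives Br⁻ and a secondary carbocation.
Step 2: A 1,2-hydride shift from the adjacent sec-butyl carbon moves the positive charge from the secondary centre to an adjacent carbon, generating a more stable tertiary carbocation.
Step 3: Nucleophilic capture: the oxygen of CH3CH2OH bonds to the cationic carbon, producing an oxonium-ion intermediate.
Step 4: Proton transfer from the O–H of the oxonium ion to a solvent molecule delivers the neutral ether.
Total: 4 elementary steps.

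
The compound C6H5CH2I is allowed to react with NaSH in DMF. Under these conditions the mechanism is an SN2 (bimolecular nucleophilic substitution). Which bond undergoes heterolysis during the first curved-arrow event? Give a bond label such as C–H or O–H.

Step 1: Backside attack by HS⁻ on the carbon bearing the iodide: the new C–S bond forms as the C–I bond breaks, with Walden inversion at carbon.
The bond broken in this step is the C–I bond.

C–I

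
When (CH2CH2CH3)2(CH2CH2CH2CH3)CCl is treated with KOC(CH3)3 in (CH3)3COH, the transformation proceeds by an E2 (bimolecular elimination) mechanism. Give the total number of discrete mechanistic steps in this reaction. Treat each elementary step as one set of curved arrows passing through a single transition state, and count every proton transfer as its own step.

Step 1: Concerted anti-periplanar elimination: (CH3)3CO⁻ abstracts a β-H while Cl⁻ leaves, and the C–H electrons become the new C=C π bond — all in a single transition state.
Total: 1 elementary step.

1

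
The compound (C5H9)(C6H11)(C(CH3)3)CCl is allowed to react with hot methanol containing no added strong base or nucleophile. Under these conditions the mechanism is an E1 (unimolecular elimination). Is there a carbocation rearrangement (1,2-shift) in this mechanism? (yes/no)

The first-formed carbocation is tertiary.
No single 1,2-shift to an adjacent carbon would produce a more-substituted cation than the one already present, so no rearrangement occurs.

no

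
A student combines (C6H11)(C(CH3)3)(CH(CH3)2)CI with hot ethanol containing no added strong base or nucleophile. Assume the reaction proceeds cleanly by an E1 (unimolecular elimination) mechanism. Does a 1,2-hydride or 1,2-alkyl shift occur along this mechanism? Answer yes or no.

The first-formed carbocation is tertiary.
No single 1,2-shift to an adjacent carbon would produce a more-substituted cation than the one already present, so no rearrangement occurs.

no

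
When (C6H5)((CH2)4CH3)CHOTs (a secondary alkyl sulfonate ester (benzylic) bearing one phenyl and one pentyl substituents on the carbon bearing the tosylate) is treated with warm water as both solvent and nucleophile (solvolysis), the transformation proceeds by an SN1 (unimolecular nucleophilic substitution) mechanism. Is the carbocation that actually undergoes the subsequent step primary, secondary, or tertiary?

Step 1: Unassisted departure of TsO⁻ (taking the C–O bonding pair) generates a secondary carbocation.
No single 1,2-shift to an adjacent carbon would give a more-substituted cation, so no rearrangement occurs.

secondary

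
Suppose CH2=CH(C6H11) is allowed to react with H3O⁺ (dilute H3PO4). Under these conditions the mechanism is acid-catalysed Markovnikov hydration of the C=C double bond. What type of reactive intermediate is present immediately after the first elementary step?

Step 1: Electrophilic addition begins with the π(C=C) electrons forming a bond to the proton of H3O⁺. Following Markovnikov's rule, the resulting cation is secondary. H2O is released.
After step 1 the species present is a secondary carbocation.

secondary carbocation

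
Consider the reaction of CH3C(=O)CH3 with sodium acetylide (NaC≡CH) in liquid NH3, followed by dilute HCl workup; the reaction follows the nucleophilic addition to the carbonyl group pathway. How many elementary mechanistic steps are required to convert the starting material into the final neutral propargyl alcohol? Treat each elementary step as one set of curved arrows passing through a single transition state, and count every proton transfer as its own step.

2

Step 1: A lone pair / filled orbital on HC≡C⁻ attacks the electrophilic carbonyl carbon; the π(C=O) electrons shift onto oxygen, producing a tetrahedral alkoxide intermediate.
Step 2: The alkoxide picks up a proton during dilute HCl workup to yield a propargyl alcohol.
Total: 2 elementary steps.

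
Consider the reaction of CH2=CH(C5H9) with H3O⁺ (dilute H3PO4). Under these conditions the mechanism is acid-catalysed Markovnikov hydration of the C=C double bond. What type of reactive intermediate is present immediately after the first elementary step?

secondary carbocation

Step 1: Electrophilic addition begins with the π(C=C) electrons forming a bond to the proton of H3O⁺. Following Markovnikov's rule, the resulting cation is secondary. H2O is released.
After step 1 the species present is a secondary carbocation.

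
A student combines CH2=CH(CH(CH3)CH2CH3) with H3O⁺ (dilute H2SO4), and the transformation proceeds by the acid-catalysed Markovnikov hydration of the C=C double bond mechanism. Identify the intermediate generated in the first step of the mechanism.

secondary carbocation

Step 1: Electrophilic addition begins with the π(C=C) electrons forming a bond to the proton of H3O⁺. Following Markovnikov's rule, the resulting cation is secondary. H2O is released.
After step 1 the species present is a secondary carbocation.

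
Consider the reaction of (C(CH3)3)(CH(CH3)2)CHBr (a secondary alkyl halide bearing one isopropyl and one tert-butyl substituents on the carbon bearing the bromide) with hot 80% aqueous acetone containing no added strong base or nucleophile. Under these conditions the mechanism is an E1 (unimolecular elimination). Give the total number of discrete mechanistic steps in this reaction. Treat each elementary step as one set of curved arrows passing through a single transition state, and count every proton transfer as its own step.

Step 1: Ionisation: the C–Br σ-bond cleaves heterolytically; both bonding electrons depart with Br⁻, leaving a secondary carbocation at the α-carbon.
Step 2: A 1,2-hydride shift from the adjacent isopropyl carbon moves the positive charge from the secondary centre to an adjacent carbon, generating a more stable tertiary carbocation.
Step 3: Loss of a β-proton to a water molecule of the solvent: the C–H bonding pair collapses toward the cationic carbon to form the C=C π bond, yielding the alkene.
Total: 3 elementary steps.

3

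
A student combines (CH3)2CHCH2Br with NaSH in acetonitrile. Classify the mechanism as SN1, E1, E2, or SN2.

Conditions: a primary substrate with a strong nucleophile in the polar aprotic solvent acetonitrile.
These conditions are the textbook signature of the SN2 pathway.
An unhindered substrate with a strong nucleophile in a polar aprotic solvent favours one-step backside displacement.

SN2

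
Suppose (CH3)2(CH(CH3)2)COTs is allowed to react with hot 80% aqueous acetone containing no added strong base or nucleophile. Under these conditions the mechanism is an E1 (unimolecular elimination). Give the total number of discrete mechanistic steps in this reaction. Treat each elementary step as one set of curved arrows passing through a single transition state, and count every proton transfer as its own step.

Step 1: Rate-determining heterolysis of the C–O bond gives TsO⁻ and a tertiary carbocation.
(No 1,2-shift: no single shift to an adjacent carbon would give a more stable cation.)
Step 2: Loss of a β-proton to a water molecule of the solvent: the C–H bonding pair collapses toward the cationic carbon to form the C=C π bond, yielding the alkene.
Total: 2 elementary steps.

2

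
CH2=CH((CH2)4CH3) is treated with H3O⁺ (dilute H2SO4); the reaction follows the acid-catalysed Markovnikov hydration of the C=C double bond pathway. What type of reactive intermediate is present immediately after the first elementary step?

secondary carbocation

Step 1: Protonation of the alkene by H3O⁺: the π bond acts as the nucleophile and picks up H⁺, giving the more stable (Markovnikov) secondary carbocation. H2O is released.
After step 1 the species present is a secondary carbocation.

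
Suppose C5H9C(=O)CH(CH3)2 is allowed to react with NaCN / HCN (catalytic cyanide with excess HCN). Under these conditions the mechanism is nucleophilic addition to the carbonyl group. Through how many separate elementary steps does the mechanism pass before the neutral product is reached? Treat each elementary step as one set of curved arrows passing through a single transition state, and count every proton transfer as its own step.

Step 1: A lone pair / filled orbital on CN⁻ attacks the electrophilic carbonyl carbon; the π(C=O) electrons shift onto oxygen, producing a tetrahedral alkoxide intermediate.
Step 2: Proton transfer from HCN to the alkoxide furnishes a cyanohydrin (and releases another CN⁻ to continue the reaction).
Total: 2 elementary steps.

2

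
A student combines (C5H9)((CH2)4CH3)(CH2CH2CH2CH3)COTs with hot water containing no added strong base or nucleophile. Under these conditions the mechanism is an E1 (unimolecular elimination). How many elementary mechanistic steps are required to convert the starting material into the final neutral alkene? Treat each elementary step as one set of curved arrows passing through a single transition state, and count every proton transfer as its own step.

Step 1: Ionisation: the C–O σ-bond cleaves heterolytically; both bonding electrons depart with TsO⁻, leaving a tertiary carbocation at the α-carbon.
(No 1,2-shift: no single shift to an adjacent carbon would give a more stable cation.)
Step 2: Loss of a β-proton to a water molecule of the solvent: the C–H bonding pair collapses toward the cationic carbon to form the C=C π bond, yielding the alkene.
Total: 2 elementary steps.

2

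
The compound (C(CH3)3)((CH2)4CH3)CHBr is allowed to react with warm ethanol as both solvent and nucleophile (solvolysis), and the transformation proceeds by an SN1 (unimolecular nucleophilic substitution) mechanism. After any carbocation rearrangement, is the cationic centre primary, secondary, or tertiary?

tertiary

Step 1: Ionisation: the C–Br σ-bond cleaves heterolytically; both bonding electrons depart with Br⁻, leaving a secondary carbocation at the α-carbon.
Step 2: A 1,2-methyl shift from the adjacent tert-butyl carbon moves the positive charge from the secondary centre to an adjacent carbon, generating a more stable tertiary carbocation.
The cation rearranges from secondary to tertiary via a 1,2-methyl shift from the adjacent tert-butyl carbon; the tertiary cation is what reacts next.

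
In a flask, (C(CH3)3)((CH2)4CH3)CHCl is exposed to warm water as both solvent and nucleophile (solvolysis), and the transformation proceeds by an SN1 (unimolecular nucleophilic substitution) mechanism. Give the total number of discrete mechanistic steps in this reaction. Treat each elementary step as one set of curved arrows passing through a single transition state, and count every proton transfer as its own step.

4

Step 1: Rate-determining heterolysis of the C–Cl bond gives Cl⁻ and a secondary carbocation.
Step 2: A 1,2-methyl shift from the adjacent tert-butyl carbon moves the positive charge from the secondary centre to an adjacent carbon, generating a more stable tertiary carbocation.
Step 3: Nucleophilic capture: the oxygen of H2O bonds to the cationic carbon, producing an oxonium-ion intermediate.
Step 4: A second solvent molecule removes the proton on oxygen, giving the neutral alcohol product.
Total: 4 elementary steps.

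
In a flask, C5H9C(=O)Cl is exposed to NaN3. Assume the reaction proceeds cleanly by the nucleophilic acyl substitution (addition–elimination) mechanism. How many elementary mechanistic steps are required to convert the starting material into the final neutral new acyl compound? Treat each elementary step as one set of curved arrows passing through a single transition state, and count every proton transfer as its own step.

Step 1: A lone pair on the N of N3⁻ attacks the electrophilic acyl carbon; the π(C=O) electrons move onto oxygen, giving a tetrahedral intermediate.
Step 2: Collapse of the tetrahedral intermediate: the alkoxide oxygen pushes its lone pair back to re-form C=O while Cl⁻ leaves.
Total: 2 elementary steps.

2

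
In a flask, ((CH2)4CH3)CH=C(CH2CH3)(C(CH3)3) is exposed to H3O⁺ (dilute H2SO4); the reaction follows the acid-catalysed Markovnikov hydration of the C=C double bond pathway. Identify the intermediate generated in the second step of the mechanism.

Step 1: Electrophilic addition begins with the π(C=C) electrons forming a bond to the proton of H3O⁺. Following Markovnikov's rule, the resulting cation is tertiary. H2O is released.
Step 2: Nucleophilic capture of the cation by H2O produces the protonated alcohol (an oxonium ion).
After step 2 the species present is an oxonium ion.

oxonium ion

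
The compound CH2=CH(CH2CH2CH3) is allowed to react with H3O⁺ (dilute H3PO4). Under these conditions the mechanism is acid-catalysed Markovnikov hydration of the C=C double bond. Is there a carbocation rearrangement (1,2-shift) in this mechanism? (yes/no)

The first-formed carbocation is secondary.
No single 1,2-shift to an adjacent carbon would produce a more-substituted cation than the one already present, so no rearrangement occurs.

no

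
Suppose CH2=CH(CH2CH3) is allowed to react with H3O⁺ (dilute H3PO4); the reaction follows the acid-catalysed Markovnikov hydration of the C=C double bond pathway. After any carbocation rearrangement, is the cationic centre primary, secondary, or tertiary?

secondary

Step 1: The π electrons of the C=C bond attack a proton of H3O⁺; Markovnikov addition places the new C–H on the less-substituted alkene carbon, so the positive charge ends up on the more-substituted carbon — a secondary carbocation. H2O is released.
No single 1,2-shift to an adjacent carbon would give a more-substituted cation, so no rearrangement occurs.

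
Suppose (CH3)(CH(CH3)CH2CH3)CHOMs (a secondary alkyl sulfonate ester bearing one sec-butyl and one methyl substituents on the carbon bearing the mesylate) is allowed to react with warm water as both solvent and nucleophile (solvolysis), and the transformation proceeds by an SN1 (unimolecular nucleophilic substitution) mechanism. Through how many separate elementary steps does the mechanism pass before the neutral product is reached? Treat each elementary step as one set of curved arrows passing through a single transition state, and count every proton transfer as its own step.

Step 1: Ionisation: the C–O σ-bond cleaves heterolytically; both bonding electrons depart with MsO⁻, leaving a secondary carbocation at the α-carbon.
Step 2: A 1,2-hydride shift from the adjacent sec-butyl carbon moves the positive charge from the secondary centre to an adjacent carbon, generating a more stable tertiary carbocation.
Step 3: A lone pair on the oxygen of H2O attacks the carbocation, forming a new C–O σ-bond and an oxonium ion.
Step 4: Proton transfer from the O–H of the oxonium ion to a solvent molecule delivers the neutral alcohol.
Total: 4 elementary steps.

4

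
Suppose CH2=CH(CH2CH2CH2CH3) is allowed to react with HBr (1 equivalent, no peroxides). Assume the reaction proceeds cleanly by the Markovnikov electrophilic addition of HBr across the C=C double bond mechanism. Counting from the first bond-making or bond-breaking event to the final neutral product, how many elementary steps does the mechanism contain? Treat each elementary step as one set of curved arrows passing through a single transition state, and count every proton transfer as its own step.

2

Step 1: Protonation of the alkene by HBr: the π bond acts as the nucleophile and picks up H⁺, giving the more stable (Markovnikov) secondary carbocation. The H–Br bond breaks heterolytically, releasing Br⁻.
(No 1,2-shift: no single shift to an adjacent carbon would give a more stable cation.)
Step 2: The Br⁻ anion donates a lone pair to the carbocation, forming the new C–Br σ-bond and giving the neutral alkyl halide.
Total: 2 elementary steps.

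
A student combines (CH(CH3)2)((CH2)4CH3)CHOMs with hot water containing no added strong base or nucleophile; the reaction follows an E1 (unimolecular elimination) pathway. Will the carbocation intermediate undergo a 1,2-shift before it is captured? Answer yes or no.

The first-formed carbocation is secondary.
The adjacent isopropyl carbon already bears 2 other carbon substituents and has a hydrogen to migrate; after a 1,2-hydride shift from that carbon the positive charge sits on a tertiary centre.
Tertiary is more stable than secondary, so the shift occurs.

yes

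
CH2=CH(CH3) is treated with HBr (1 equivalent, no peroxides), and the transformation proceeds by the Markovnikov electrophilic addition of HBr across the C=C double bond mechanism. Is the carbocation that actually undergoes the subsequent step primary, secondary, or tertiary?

secondary

Step 1: Electrophilic addition begins with the π(C=C) electrons forming a bond to the proton of HBr. Following Markovnikov's rule, the resulting cation is secondary. The H–Br bond breaks heterolytically, releasing Br⁻.
No single 1,2-shift to an adjacent carbon would give a more-substituted cation, so no rearrangement occurs.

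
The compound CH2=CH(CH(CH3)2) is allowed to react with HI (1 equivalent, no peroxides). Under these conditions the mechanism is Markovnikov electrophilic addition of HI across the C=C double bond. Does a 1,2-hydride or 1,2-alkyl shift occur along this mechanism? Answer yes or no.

The first-formed carbocation is secondary.
The adjacent isopropyl carbon already bears 2 other carbon substituents and has a hydrogen to migrate; after a 1,2-hydride shift from that carbon the positive charge sits on a tertiary centre.
Tertiary is more stable than secondary, so the shift occurs.

yes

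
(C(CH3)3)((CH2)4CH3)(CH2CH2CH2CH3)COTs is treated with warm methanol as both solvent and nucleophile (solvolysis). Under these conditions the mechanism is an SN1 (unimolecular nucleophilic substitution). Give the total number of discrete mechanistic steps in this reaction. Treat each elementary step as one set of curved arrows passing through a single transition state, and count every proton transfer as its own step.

Step 1: The C–O bond breaks with both electrons going to the tosylate; TsO⁻ leaves and a tertiary carbocation remains.
(No 1,2-shift: no single shift to an adjacent carbon would give a more stable cation.)
Step 2: Nucleophilic capture: the oxygen of CH3OH bonds to the cationic carbon, producing an oxonium-ion intermediate.
Step 3: A second solvent molecule removes the proton on oxygen, giving the neutral ether product.
Total: 3 elementary steps.

3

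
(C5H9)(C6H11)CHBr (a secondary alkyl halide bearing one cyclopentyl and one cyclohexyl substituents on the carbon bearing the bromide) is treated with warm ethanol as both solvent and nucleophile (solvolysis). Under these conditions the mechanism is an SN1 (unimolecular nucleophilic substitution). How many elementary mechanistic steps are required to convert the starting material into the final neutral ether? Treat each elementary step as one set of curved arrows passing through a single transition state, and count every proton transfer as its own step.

Step 1: The C–Br bond breaks with both electrons going to the bromide; Br⁻ leaves and a secondary carbocation remains.
Step 2: A 1,2-hydride shift from the adjacent cyclopentyl carbon moves the positive charge from the secondary centre to an adjacent carbon, generating a more stable tertiary carbocation.
Step 3: A lone pair on the oxygen of CH3CH2OH attacks the carbocation, forming a new C–O σ-bond and an oxonium ion.
Step 4: Proton transfer from the O–H of the oxonium ion to a solvent molecule delivers the neutral ether.
Total: 4 elementary steps.

4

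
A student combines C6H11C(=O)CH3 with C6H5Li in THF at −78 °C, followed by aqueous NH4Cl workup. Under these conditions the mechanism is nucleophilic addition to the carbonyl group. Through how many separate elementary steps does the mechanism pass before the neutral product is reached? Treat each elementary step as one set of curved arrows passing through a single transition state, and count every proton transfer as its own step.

2

Step 1: A lone pair / filled orbital on the carbanion-like carbon of C6H5Li attacks the electrophilic carbonyl carbon; the π(C=O) electrons shift onto oxygen, producing a tetrahedral alkoxide intermediate.
Step 2: Protonation of the alkoxide by aqueous NH4Cl workup furnishes an alcohol.
Total: 2 elementary steps.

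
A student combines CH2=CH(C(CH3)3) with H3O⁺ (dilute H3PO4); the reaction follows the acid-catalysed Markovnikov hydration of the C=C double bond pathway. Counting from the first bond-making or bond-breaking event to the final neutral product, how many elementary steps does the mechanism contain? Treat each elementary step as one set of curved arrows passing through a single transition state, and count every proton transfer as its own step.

4

Step 1: Electrophilic addition begins with the π(C=C) electrons forming a bond to the proton of H3O⁺. Following Markovnikov's rule, the resulting cation is secondary. H2O is released.
Step 2: A methyl group with its bonding pair migrates from the adjacent tert-butyl carbon to the cationic centre — a 1,2-methyl shift — upgrading the secondary cation to a tertiary one.
Step 3: A lone pair on the oxygen of H2O attacks the carbocation, forming a C–O bond and an oxonium ion (a protonated alcohol).
Step 4: Deprotonation of the oxonium ion by a water molecule delivers the neutral alcohol and regenerates the acid catalyst.
Total: 4 elementary steps.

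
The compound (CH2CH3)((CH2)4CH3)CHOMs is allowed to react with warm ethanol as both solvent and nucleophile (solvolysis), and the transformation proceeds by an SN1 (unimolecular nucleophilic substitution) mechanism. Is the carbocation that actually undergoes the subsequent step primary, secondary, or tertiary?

secondary

Step 1: Unassisted departure of MsO⁻ (taking the C–O bonding pair) generates a secondary carbocation.
No single 1,2-shift to an adjacent carbon would give a more-substituted cation, so no rearrangement occurs.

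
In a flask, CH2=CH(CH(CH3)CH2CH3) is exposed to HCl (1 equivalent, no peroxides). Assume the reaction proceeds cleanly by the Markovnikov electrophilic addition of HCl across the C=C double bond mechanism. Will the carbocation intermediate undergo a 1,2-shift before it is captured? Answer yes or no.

The first-formed carbocation is secondary.
The adjacent sec-butyl carbon already bears 2 other carbon substituents and has a hydrogen to migrate; after a 1,2-hydride shift from that carbon the positive charge sits on a tertiary centre.
Tertiary is more stable than secondary, so the shift occurs.

yes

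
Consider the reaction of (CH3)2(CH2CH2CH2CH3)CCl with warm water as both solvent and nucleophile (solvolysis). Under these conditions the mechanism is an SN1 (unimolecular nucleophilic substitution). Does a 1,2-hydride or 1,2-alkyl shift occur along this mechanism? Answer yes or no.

The first-formed carbocation is tertiary.
No single 1,2-shift to an adjacent carbon would produce a more-substituted cation than the one already present, so no rearrangement occurs.

no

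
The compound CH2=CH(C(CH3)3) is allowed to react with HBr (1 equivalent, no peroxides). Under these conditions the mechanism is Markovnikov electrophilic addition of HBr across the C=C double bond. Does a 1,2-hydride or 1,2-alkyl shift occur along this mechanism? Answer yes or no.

The first-formed carbocation is secondary.
The adjacent tert-butyl carbon has no hydrogen but bears methyl groups; migration of one methyl with its bonding pair (a 1,2-methyl shift) places the charge on a tertiary centre.
Tertiary is more stable than secondary, so the shift occurs.

yes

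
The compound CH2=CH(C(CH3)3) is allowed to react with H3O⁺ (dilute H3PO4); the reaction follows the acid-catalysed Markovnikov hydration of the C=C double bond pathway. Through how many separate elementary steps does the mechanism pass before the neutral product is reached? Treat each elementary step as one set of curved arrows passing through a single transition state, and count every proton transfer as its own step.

Step 1: The π electrons of the C=C bond attack a proton of H3O⁺; Markovnikov addition places the new C–H on the less-substituted alkene carbon, so the positive charge ends up on the more-substituted carbon — a secondary carbocation. H2O is released.
Step 2: A 1,2-methyl shift from the adjacent tert-butyl carbon moves the positive charge from the secondary centre to an adjacent carbon, generating a more stable tertiary carbocation.
Step 3: Water acts as the nucleophile: an oxygen lone pair bonds to the cationic carbon, giving an oxonium-ion intermediate.
Step 4: H2O removes a proton from the oxonium oxygen, regenerating H3O⁺ and giving the neutral alcohol.
Total: 4 elementary steps.

4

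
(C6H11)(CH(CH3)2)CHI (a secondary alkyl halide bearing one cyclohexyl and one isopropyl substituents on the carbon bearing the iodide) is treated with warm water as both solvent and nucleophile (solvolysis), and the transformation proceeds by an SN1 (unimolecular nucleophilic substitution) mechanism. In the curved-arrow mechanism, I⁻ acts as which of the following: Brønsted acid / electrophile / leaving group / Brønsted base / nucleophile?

Step 1: Unassisted departure of I⁻ (taking the C–I bonding pair) generates a secondary carbocation.
I⁻ departs with both electrons of the breaking σ-bond — that is the definition of a leaving group.

leaving group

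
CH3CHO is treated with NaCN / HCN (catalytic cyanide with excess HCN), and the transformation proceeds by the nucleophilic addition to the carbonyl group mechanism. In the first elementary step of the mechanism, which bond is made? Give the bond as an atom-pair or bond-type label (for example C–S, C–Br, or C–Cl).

C–C

Step 1: A lone pair / filled orbital on CN⁻ attacks the electrophilic carbonyl carbon; the π(C=O) electrons shift onto oxygen, producing a tetrahedral alkoxide intermediate.
The bond formed in this step is the C–C bond.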